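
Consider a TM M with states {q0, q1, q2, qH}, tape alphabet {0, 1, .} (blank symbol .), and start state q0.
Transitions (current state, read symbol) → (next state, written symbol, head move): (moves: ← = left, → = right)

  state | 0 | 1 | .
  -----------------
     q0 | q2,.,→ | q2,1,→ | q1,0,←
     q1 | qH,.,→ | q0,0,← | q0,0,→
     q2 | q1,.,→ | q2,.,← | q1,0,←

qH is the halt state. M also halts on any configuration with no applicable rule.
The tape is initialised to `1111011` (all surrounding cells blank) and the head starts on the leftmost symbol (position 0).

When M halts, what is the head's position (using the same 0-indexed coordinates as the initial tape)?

q0 | ..[1]111011   read 1 → write 1, move →, go to q2
q2 | ..1[1]11011   read 1 → write ., move ←, go to q2
q2 | ..[1].11011   read 1 → write ., move ←, go to q2
q2 | .[.]..11011   read . → write 0, move ←, go to q1
q1 | [.]0..11011   read . → write 0, move →, go to q0
q0 | 0[0]..11011   read 0 → write ., move →, go to q2
q2 | 0.[.].11011   read . → write 0, move ←, go to q1
q1 | 0[.]0.11011   read . → write 0, move →, go to q0
q0 | 00[0].11011   read 0 → write ., move →, go to q2
q2 | 00.[.]11011   read . → write 0, move ←, go to q1
q1 | 00[.]011011   read . → write 0, move →, go to q0
q0 | 000[0]11011   read 0 → write ., move →, go to q2
q2 | 000.[1]1011   read 1 → write ., move ←, go to q2
q2 | 000[.].1011   read . → write 0, move ←, go to q1
q1 | 00[0]0.1011   read 0 → write ., move →, go to qH
qH | 00.[0].1011
At halt the head is at cell 1.

1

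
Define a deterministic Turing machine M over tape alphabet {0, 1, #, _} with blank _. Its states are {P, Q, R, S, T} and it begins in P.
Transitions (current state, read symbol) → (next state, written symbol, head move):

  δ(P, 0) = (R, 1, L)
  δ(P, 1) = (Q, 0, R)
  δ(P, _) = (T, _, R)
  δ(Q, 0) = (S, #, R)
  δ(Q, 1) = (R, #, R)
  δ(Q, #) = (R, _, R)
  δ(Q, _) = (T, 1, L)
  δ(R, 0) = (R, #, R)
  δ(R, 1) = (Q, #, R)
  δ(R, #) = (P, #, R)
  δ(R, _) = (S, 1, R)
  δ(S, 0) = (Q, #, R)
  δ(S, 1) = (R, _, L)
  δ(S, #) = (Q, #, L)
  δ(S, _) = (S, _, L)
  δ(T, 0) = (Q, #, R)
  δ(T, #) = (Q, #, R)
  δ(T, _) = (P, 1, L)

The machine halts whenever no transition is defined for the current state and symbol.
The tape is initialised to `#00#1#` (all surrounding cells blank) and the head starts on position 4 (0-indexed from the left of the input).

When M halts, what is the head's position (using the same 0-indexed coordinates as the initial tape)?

state=P head=4 tape=#00#[1]#__   (P,1)→(Q,0,R)
state=Q head=5 tape=#00#0[#]__   (Q,#)→(R,_,R)
state=R head=6 tape=#00#0_[_]_   (R,_)→(S,1,R)
state=S head=7 tape=#00#0_1[_]   (S,_)→(S,_,L)
state=S head=6 tape=#00#0_[1]_   (S,1)→(R,_,L)
state=R head=5 tape=#00#0[_]__   (R,_)→(S,1,R)
state=S head=6 tape=#00#01[_]_   (S,_)→(S,_,L)
state=S head=5 tape=#00#0[1]__   (S,1)→(R,_,L)
state=R head=4 tape=#00#[0]___   (R,0)→(R,#,R)
state=R head=5 tape=#00##[_]__   (R,_)→(S,1,R)
state=S head=6 tape=#00##1[_]_   (S,_)→(S,_,L)
state=S head=5 tape=#00##[1]__   (S,1)→(R,_,L)
state=R head=4 tape=#00#[#]___   (R,#)→(P,#,R)
state=P head=5 tape=#00##[_]__   (P,_)→(T,_,R)
state=T head=6 tape=#00##_[_]_   (T,_)→(P,1,L)
state=P head=5 tape=#00##[_]1_   (P,_)→(T,_,R)
state=T head=6 tape=#00##_[1]_
At halt the head is at cell 6.

6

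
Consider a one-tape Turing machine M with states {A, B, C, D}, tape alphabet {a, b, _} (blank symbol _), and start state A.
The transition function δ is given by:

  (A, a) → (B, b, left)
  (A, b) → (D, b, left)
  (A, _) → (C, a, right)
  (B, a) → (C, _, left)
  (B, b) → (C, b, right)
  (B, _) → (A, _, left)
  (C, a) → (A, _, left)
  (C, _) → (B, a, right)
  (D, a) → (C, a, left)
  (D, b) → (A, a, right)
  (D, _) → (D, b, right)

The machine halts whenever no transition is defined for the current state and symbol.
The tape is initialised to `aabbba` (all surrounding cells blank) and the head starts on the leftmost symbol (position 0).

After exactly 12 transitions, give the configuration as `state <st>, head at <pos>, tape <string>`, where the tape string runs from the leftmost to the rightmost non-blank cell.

state=A head=0 tape=___[a]abbba   (A,a)→(B,b,left)
state=B head=-1 tape=__[_]babbba   (B,_)→(A,_,left)
state=A head=-2 tape=_[_]_babbba   (A,_)→(C,a,right)
state=C head=-1 tape=_a[_]babbba   (C,_)→(B,a,right)
state=B head=0 tape=_aa[b]abbba   (B,b)→(C,b,right)
state=C head=1 tape=_aab[a]bbba   (C,a)→(A,_,left)
state=A head=0 tape=_aa[b]_bbba   (A,b)→(D,b,left)
state=D head=-1 tape=_a[a]b_bbba   (D,a)→(C,a,left)
state=C head=-2 tape=_[a]ab_bbba   (C,a)→(A,_,left)
state=A head=-3 tape=[_]_ab_bbba   (A,_)→(C,a,right)
state=C head=-2 tape=a[_]ab_bbba   (C,_)→(B,a,right)
state=B head=-1 tape=aa[a]b_bbba   (B,a)→(C,_,left)
state=C head=-2 tape=a[a]_b_bbba
After 12 steps: state C, head at -2, tape aa_b_bbba.

state C, head at -2, tape aa_b_bbba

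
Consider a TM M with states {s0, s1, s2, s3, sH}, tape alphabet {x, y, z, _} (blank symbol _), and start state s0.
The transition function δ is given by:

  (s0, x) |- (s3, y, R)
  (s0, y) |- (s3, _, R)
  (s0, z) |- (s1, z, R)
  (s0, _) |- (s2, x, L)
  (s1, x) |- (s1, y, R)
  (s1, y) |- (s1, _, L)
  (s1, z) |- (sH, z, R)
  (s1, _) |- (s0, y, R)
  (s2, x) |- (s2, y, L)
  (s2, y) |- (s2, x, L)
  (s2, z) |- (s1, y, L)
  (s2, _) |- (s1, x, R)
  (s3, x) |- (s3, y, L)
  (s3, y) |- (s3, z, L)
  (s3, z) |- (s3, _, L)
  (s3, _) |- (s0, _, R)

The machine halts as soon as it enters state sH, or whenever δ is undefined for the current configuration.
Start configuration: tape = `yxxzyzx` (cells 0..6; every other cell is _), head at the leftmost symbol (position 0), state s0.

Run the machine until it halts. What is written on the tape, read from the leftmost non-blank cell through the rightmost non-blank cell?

s0 | [y]xxzyzx   read y → write _, move R, go to s3
s3 | _[x]xzyzx   read x → write y, move L, go to s3
s3 | [_]yxzyzx   read _ → write _, move R, go to s0
s0 | _[y]xzyzx   read y → write _, move R, go to s3
s3 | __[x]zyzx   read x → write y, move L, go to s3
s3 | _[_]yzyzx   read _ → write _, move R, go to s0
s0 | __[y]zyzx   read y → write _, move R, go to s3
s3 | ___[z]yzx   read z → write _, move L, go to s3
s3 | __[_]_yzx   read _ → write _, move R, go to s0
s0 | ___[_]yzx   read _ → write x, move L, go to s2
s2 | __[_]xyzx   read _ → write x, move R, go to s1
s1 | __x[x]yzx   read x → write y, move R, go to s1
s1 | __xy[y]zx   read y → write _, move L, go to s1
s1 | __x[y]_zx   read y → write _, move L, go to s1
s1 | __[x]__zx   read x → write y, move R, go to s1
s1 | __y[_]_zx   read _ → write y, move R, go to s0
s0 | __yy[_]zx   read _ → write x, move L, go to s2
s2 | __y[y]xzx   read y → write x, move L, go to s2
s2 | __[y]xxzx   read y → write x, move L, go to s2
s2 | _[_]xxxzx   read _ → write x, move R, go to s1
s1 | _x[x]xxzx   read x → write y, move R, go to s1
s1 | _xy[x]xzx   read x → write y, move R, go to s1
s1 | _xyy[x]zx   read x → write y, move R, go to s1
s1 | _xyyy[z]x   read z → write z, move R, go to sH
sH | _xyyyz[x]
The non-blank tape span at halt is xyyyzx.

xyyyzx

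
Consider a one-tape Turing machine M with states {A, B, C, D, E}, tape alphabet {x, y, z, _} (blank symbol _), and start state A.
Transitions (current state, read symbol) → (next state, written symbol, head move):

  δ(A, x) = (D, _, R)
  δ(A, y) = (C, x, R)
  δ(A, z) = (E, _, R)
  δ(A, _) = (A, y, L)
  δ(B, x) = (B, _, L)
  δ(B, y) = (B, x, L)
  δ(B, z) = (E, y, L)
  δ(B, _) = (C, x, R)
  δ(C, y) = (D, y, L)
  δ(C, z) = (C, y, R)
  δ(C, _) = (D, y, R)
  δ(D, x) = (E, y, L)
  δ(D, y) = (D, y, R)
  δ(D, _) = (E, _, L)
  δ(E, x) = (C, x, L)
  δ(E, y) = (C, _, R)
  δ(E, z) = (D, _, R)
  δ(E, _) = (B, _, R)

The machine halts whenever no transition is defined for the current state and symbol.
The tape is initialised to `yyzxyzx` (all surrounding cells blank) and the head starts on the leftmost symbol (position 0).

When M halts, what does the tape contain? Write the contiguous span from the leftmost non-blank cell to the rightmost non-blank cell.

xxyzxyzx

A | _[y]yzxyzx   read y → write x, move R, go to C
C | _x[y]zxyzx   read y → write y, move L, go to D
D | _[x]yzxyzx   read x → write y, move L, go to E
E | [_]yyzxyzx   read _ → write _, move R, go to B
B | _[y]yzxyzx   read y → write x, move L, go to B
B | [_]xyzxyzx   read _ → write x, move R, go to C
C | x[x]yzxyzx
The non-blank tape span at halt is xxyzxyzx.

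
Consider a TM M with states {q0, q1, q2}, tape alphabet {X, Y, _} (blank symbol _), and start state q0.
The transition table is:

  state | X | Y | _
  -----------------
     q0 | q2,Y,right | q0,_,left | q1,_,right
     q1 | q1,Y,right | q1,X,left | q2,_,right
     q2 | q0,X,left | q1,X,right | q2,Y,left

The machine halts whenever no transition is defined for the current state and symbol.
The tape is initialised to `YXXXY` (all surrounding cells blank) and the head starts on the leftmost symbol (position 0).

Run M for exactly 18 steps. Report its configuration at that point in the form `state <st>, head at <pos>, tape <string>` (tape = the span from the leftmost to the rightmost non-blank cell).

state=q0 head=0 tape=_[Y]XXXY   (q0,Y)→(q0,_,left)
state=q0 head=-1 tape=[_]_XXXY   (q0,_)→(q1,_,right)
state=q1 head=0 tape=_[_]XXXY   (q1,_)→(q2,_,right)
state=q2 head=1 tape=__[X]XXY   (q2,X)→(q0,X,left)
state=q0 head=0 tape=_[_]XXXY   (q0,_)→(q1,_,right)
state=q1 head=1 tape=__[X]XXY   (q1,X)→(q1,Y,right)
state=q1 head=2 tape=__Y[X]XY   (q1,X)→(q1,Y,right)
state=q1 head=3 tape=__YY[X]Y   (q1,X)→(q1,Y,right)
state=q1 head=4 tape=__YYY[Y]   (q1,Y)→(q1,X,left)
state=q1 head=3 tape=__YY[Y]X   (q1,Y)→(q1,X,left)
state=q1 head=2 tape=__Y[Y]XX   (q1,Y)→(q1,X,left)
state=q1 head=1 tape=__[Y]XXX   (q1,Y)→(q1,X,left)
state=q1 head=0 tape=_[_]XXXX   (q1,_)→(q2,_,right)
state=q2 head=1 tape=__[X]XXX   (q2,X)→(q0,X,left)
state=q0 head=0 tape=_[_]XXXX   (q0,_)→(q1,_,right)
state=q1 head=1 tape=__[X]XXX   (q1,X)→(q1,Y,right)
state=q1 head=2 tape=__Y[X]XX   (q1,X)→(q1,Y,right)
state=q1 head=3 tape=__YY[X]X   (q1,X)→(q1,Y,right)
state=q1 head=4 tape=__YYY[X]
After 18 steps: state q1, head at 4, tape YYYX.

state q1, head at 4, tape YYYX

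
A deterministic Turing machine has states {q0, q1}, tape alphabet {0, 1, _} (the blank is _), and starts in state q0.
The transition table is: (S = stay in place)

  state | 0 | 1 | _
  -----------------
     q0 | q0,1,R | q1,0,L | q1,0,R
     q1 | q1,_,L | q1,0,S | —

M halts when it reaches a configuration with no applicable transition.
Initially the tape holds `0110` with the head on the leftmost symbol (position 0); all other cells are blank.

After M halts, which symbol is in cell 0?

_

q0 | _[0]110   read 0 → write 1, move R, go to q0
q0 | _1[1]10   read 1 → write 0, move L, go to q1
q1 | _[1]010   read 1 → write 0, move S, go to q1
q1 | _[0]010   read 0 → write _, move L, go to q1
q1 | [_]_010
Cell 0 holds _ when M halts.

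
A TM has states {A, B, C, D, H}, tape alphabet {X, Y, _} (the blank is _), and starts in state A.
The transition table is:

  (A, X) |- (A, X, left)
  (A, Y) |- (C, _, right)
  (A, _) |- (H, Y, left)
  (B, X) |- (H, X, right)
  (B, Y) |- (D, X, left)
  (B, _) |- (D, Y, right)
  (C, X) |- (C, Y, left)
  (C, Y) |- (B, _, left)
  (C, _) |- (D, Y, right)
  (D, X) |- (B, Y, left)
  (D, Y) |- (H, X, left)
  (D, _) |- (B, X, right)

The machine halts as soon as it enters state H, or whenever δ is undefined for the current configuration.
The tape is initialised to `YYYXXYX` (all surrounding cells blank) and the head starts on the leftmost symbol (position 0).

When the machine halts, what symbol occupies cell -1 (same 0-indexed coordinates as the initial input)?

A | _[Y]YYXXYX   read Y → write _, move right, go to C
C | __[Y]YXXYX   read Y → write _, move left, go to B
B | _[_]_YXXYX   read _ → write Y, move right, go to D
D | _Y[_]YXXYX   read _ → write X, move right, go to B
B | _YX[Y]XXYX   read Y → write X, move left, go to D
D | _Y[X]XXXYX   read X → write Y, move left, go to B
B | _[Y]YXXXYX   read Y → write X, move left, go to D
D | [_]XYXXXYX   read _ → write X, move right, go to B
B | X[X]YXXXYX   read X → write X, move right, go to H
H | XX[Y]XXXYX
Cell -1 holds X when M halts.

X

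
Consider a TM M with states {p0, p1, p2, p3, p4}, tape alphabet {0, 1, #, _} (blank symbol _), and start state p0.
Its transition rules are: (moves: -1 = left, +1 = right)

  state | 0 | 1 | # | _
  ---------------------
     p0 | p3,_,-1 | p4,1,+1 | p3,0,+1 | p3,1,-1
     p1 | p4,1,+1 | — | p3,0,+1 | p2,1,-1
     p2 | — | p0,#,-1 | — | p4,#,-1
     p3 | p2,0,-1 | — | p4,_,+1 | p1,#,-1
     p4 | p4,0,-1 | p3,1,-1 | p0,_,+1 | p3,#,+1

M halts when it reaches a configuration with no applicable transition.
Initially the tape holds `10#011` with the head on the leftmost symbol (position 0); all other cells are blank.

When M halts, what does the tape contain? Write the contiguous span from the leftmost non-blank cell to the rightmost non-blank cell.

state=p0 head=0 tape=____[1]0#011   (p0,1)→(p4,1,+1)
state=p4 head=1 tape=____1[0]#011   (p4,0)→(p4,0,-1)
state=p4 head=0 tape=____[1]0#011   (p4,1)→(p3,1,-1)
state=p3 head=-1 tape=___[_]10#011   (p3,_)→(p1,#,-1)
state=p1 head=-2 tape=__[_]#10#011   (p1,_)→(p2,1,-1)
state=p2 head=-3 tape=_[_]1#10#011   (p2,_)→(p4,#,-1)
state=p4 head=-4 tape=[_]#1#10#011   (p4,_)→(p3,#,+1)
state=p3 head=-3 tape=#[#]1#10#011   (p3,#)→(p4,_,+1)
state=p4 head=-2 tape=#_[1]#10#011   (p4,1)→(p3,1,-1)
state=p3 head=-3 tape=#[_]1#10#011   (p3,_)→(p1,#,-1)
state=p1 head=-4 tape=[#]#1#10#011   (p1,#)→(p3,0,+1)
state=p3 head=-3 tape=0[#]1#10#011   (p3,#)→(p4,_,+1)
state=p4 head=-2 tape=0_[1]#10#011   (p4,1)→(p3,1,-1)
state=p3 head=-3 tape=0[_]1#10#011   (p3,_)→(p1,#,-1)
state=p1 head=-4 tape=[0]#1#10#011   (p1,0)→(p4,1,+1)
state=p4 head=-3 tape=1[#]1#10#011   (p4,#)→(p0,_,+1)
state=p0 head=-2 tape=1_[1]#10#011   (p0,1)→(p4,1,+1)
state=p4 head=-1 tape=1_1[#]10#011   (p4,#)→(p0,_,+1)
state=p0 head=0 tape=1_1_[1]0#011   (p0,1)→(p4,1,+1)
state=p4 head=1 tape=1_1_1[0]#011   (p4,0)→(p4,0,-1)
state=p4 head=0 tape=1_1_[1]0#011   (p4,1)→(p3,1,-1)
state=p3 head=-1 tape=1_1[_]10#011   (p3,_)→(p1,#,-1)
state=p1 head=-2 tape=1_[1]#10#011
The non-blank tape span at halt is 1_1#10#011.

1_1#10#011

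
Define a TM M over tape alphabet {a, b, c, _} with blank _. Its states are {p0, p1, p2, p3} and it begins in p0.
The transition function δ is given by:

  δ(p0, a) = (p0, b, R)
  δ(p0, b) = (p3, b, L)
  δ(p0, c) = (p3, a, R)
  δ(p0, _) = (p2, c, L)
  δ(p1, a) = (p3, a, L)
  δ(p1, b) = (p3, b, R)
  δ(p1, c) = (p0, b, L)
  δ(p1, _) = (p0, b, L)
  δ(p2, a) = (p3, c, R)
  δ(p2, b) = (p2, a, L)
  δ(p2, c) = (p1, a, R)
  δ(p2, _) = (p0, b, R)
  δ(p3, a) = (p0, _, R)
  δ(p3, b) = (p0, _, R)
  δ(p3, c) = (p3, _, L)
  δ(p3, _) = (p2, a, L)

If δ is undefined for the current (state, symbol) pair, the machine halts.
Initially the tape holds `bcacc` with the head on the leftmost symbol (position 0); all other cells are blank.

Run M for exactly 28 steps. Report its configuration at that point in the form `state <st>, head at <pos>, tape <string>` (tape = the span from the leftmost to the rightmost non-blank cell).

p0 | ____[b]cacc   read b → write b, move L, go to p3
p3 | ___[_]bcacc   read _ → write a, move L, go to p2
p2 | __[_]abcacc   read _ → write b, move R, go to p0
p0 | __b[a]bcacc   read a → write b, move R, go to p0
p0 | __bb[b]cacc   read b → write b, move L, go to p3
p3 | __b[b]bcacc   read b → write _, move R, go to p0
p0 | __b_[b]cacc   read b → write b, move L, go to p3
p3 | __b[_]bcacc   read _ → write a, move L, go to p2
p2 | __[b]abcacc   read b → write a, move L, go to p2
p2 | _[_]aabcacc   read _ → write b, move R, go to p0
p0 | _b[a]abcacc   read a → write b, move R, go to p0
p0 | _bb[a]bcacc   read a → write b, move R, go to p0
p0 | _bbb[b]cacc   read b → write b, move L, go to p3
p3 | _bb[b]bcacc   read b → write _, move R, go to p0
p0 | _bb_[b]cacc   read b → write b, move L, go to p3
p3 | _bb[_]bcacc   read _ → write a, move L, go to p2
p2 | _b[b]abcacc   read b → write a, move L, go to p2
p2 | _[b]aabcacc   read b → write a, move L, go to p2
p2 | [_]aaabcacc   read _ → write b, move R, go to p0
p0 | b[a]aabcacc   read a → write b, move R, go to p0
p0 | bb[a]abcacc   read a → write b, move R, go to p0
p0 | bbb[a]bcacc   read a → write b, move R, go to p0
p0 | bbbb[b]cacc   read b → write b, move L, go to p3
p3 | bbb[b]bcacc   read b → write _, move R, go to p0
p0 | bbb_[b]cacc   read b → write b, move L, go to p3
p3 | bbb[_]bcacc   read _ → write a, move L, go to p2
p2 | bb[b]abcacc   read b → write a, move L, go to p2
p2 | b[b]aabcacc   read b → write a, move L, go to p2
p2 | [b]aaabcacc
After 28 steps: state p2, head at -4, tape baaabcacc.

state p2, head at -4, tape baaabcacc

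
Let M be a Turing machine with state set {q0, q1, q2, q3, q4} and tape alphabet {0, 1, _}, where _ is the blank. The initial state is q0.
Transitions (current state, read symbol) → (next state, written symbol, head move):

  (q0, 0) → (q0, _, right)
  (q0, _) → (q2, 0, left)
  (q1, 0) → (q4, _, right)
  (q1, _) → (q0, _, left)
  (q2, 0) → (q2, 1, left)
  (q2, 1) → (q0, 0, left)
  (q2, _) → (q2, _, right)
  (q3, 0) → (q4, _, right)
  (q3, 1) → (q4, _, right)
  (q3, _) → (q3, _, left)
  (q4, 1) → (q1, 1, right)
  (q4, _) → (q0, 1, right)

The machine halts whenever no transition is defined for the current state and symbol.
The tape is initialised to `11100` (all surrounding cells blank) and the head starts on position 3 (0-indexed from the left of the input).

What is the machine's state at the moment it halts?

q0 | 111[0]0_   read 0 → write _, move right, go to q0
q0 | 111_[0]_   read 0 → write _, move right, go to q0
q0 | 111__[_]   read _ → write 0, move left, go to q2
q2 | 111_[_]0   read _ → write _, move right, go to q2
q2 | 111__[0]   read 0 → write 1, move left, go to q2
q2 | 111_[_]1   read _ → write _, move right, go to q2
q2 | 111__[1]   read 1 → write 0, move left, go to q0
q0 | 111_[_]0   read _ → write 0, move left, go to q2
q2 | 111[_]00   read _ → write _, move right, go to q2
q2 | 111_[0]0   read 0 → write 1, move left, go to q2
q2 | 111[_]10   read _ → write _, move right, go to q2
q2 | 111_[1]0   read 1 → write 0, move left, go to q0
q0 | 111[_]00   read _ → write 0, move left, go to q2
q2 | 11[1]000   read 1 → write 0, move left, go to q0
q0 | 1[1]0000
No transition is defined for (q0, 1); M halts in state q0.

q0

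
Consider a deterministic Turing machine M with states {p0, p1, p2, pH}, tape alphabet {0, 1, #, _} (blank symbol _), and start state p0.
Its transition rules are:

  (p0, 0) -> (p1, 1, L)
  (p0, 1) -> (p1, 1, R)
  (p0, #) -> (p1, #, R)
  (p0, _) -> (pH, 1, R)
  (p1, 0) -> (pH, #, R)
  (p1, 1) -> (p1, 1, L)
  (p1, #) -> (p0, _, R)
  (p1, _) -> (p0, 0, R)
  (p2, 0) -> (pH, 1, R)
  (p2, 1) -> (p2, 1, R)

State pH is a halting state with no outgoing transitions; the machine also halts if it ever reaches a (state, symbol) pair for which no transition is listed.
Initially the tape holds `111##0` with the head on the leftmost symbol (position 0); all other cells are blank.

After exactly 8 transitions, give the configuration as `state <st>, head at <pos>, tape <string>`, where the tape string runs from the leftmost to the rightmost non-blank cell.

state=p0 head=0 tape=_[1]11##0   (p0,1)→(p1,1,R)
state=p1 head=1 tape=_1[1]1##0   (p1,1)→(p1,1,L)
state=p1 head=0 tape=_[1]11##0   (p1,1)→(p1,1,L)
state=p1 head=-1 tape=[_]111##0   (p1,_)→(p0,0,R)
state=p0 head=0 tape=0[1]11##0   (p0,1)→(p1,1,R)
state=p1 head=1 tape=01[1]1##0   (p1,1)→(p1,1,L)
state=p1 head=0 tape=0[1]11##0   (p1,1)→(p1,1,L)
state=p1 head=-1 tape=[0]111##0   (p1,0)→(pH,#,R)
state=pH head=0 tape=#[1]11##0
After 8 steps: state pH, head at 0, tape #111##0.

state pH, head at 0, tape #111##0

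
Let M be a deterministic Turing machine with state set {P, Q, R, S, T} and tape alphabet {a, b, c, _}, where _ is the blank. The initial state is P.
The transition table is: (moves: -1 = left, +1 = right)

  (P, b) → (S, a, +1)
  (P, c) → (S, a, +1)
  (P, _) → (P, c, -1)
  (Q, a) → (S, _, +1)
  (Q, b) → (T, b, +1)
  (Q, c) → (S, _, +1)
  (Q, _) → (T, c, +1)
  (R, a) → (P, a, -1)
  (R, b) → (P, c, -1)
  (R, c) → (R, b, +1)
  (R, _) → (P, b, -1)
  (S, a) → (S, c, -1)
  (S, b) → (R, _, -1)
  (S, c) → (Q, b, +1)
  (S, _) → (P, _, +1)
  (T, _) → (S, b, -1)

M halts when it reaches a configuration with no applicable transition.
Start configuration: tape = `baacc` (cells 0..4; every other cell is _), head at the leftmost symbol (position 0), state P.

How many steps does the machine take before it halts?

27

state=P head=0 tape=_[b]aacc_____   (P,b)→(S,a,+1)
state=S head=1 tape=_a[a]acc_____   (S,a)→(S,c,-1)
state=S head=0 tape=_[a]cacc_____   (S,a)→(S,c,-1)
state=S head=-1 tape=[_]ccacc_____   (S,_)→(P,_,+1)
state=P head=0 tape=_[c]cacc_____   (P,c)→(S,a,+1)
state=S head=1 tape=_a[c]acc_____   (S,c)→(Q,b,+1)
state=Q head=2 tape=_ab[a]cc_____   (Q,a)→(S,_,+1)
state=S head=3 tape=_ab_[c]c_____   (S,c)→(Q,b,+1)
state=Q head=4 tape=_ab_b[c]_____   (Q,c)→(S,_,+1)
state=S head=5 tape=_ab_b_[_]____   (S,_)→(P,_,+1)
state=P head=6 tape=_ab_b__[_]___   (P,_)→(P,c,-1)
state=P head=5 tape=_ab_b_[_]c___   (P,_)→(P,c,-1)
state=P head=4 tape=_ab_b[_]cc___   (P,_)→(P,c,-1)
state=P head=3 tape=_ab_[b]ccc___   (P,b)→(S,a,+1)
state=S head=4 tape=_ab_a[c]cc___   (S,c)→(Q,b,+1)
state=Q head=5 tape=_ab_ab[c]c___   (Q,c)→(S,_,+1)
state=S head=6 tape=_ab_ab_[c]___   (S,c)→(Q,b,+1)
state=Q head=7 tape=_ab_ab_b[_]__   (Q,_)→(T,c,+1)
state=T head=8 tape=_ab_ab_bc[_]_   (T,_)→(S,b,-1)
state=S head=7 tape=_ab_ab_b[c]b_   (S,c)→(Q,b,+1)
state=Q head=8 tape=_ab_ab_bb[b]_   (Q,b)→(T,b,+1)
state=T head=9 tape=_ab_ab_bbb[_]   (T,_)→(S,b,-1)
state=S head=8 tape=_ab_ab_bb[b]b   (S,b)→(R,_,-1)
state=R head=7 tape=_ab_ab_b[b]_b   (R,b)→(P,c,-1)
state=P head=6 tape=_ab_ab_[b]c_b   (P,b)→(S,a,+1)
state=S head=7 tape=_ab_ab_a[c]_b   (S,c)→(Q,b,+1)
state=Q head=8 tape=_ab_ab_ab[_]b   (Q,_)→(T,c,+1)
state=T head=9 tape=_ab_ab_abc[b]
M halts after 27 transitions.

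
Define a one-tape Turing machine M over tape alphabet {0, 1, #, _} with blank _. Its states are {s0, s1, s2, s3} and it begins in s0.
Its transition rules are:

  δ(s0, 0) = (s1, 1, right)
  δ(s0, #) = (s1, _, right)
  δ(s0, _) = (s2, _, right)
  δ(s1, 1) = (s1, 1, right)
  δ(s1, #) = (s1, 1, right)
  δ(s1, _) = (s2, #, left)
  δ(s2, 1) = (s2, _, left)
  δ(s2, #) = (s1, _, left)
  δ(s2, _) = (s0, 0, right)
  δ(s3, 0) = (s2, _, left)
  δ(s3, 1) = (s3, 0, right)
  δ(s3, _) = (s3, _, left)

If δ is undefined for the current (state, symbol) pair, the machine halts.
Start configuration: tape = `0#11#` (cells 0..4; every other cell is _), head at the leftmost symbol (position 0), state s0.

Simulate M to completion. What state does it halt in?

state=s0 head=0 tape=_[0]#11#_   (s0,0)→(s1,1,right)
state=s1 head=1 tape=_1[#]11#_   (s1,#)→(s1,1,right)
state=s1 head=2 tape=_11[1]1#_   (s1,1)→(s1,1,right)
state=s1 head=3 tape=_111[1]#_   (s1,1)→(s1,1,right)
state=s1 head=4 tape=_1111[#]_   (s1,#)→(s1,1,right)
state=s1 head=5 tape=_11111[_]   (s1,_)→(s2,#,left)
state=s2 head=4 tape=_1111[1]#   (s2,1)→(s2,_,left)
state=s2 head=3 tape=_111[1]_#   (s2,1)→(s2,_,left)
state=s2 head=2 tape=_11[1]__#   (s2,1)→(s2,_,left)
state=s2 head=1 tape=_1[1]___#   (s2,1)→(s2,_,left)
state=s2 head=0 tape=_[1]____#   (s2,1)→(s2,_,left)
state=s2 head=-1 tape=[_]_____#   (s2,_)→(s0,0,right)
state=s0 head=0 tape=0[_]____#   (s0,_)→(s2,_,right)
state=s2 head=1 tape=0_[_]___#   (s2,_)→(s0,0,right)
state=s0 head=2 tape=0_0[_]__#   (s0,_)→(s2,_,right)
state=s2 head=3 tape=0_0_[_]_#   (s2,_)→(s0,0,right)
state=s0 head=4 tape=0_0_0[_]#   (s0,_)→(s2,_,right)
state=s2 head=5 tape=0_0_0_[#]   (s2,#)→(s1,_,left)
state=s1 head=4 tape=0_0_0[_]_   (s1,_)→(s2,#,left)
state=s2 head=3 tape=0_0_[0]#_
No transition is defined for (s2, 0); M halts in state s2.

s2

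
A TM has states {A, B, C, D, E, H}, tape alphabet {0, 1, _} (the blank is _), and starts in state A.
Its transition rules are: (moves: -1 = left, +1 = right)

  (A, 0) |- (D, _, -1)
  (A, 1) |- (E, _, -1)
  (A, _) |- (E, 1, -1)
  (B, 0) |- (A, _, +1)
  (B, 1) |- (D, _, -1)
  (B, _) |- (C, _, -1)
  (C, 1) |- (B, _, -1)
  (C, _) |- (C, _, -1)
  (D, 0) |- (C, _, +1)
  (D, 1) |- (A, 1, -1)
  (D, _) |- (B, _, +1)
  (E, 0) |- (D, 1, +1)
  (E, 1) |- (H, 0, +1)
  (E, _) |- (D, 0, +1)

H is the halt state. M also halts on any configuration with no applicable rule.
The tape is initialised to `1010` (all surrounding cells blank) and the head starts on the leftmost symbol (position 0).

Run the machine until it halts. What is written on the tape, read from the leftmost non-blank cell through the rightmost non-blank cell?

A | _[1]010_   read 1 → write _, move -1, go to E
E | [_]_010_   read _ → write 0, move +1, go to D
D | 0[_]010_   read _ → write _, move +1, go to B
B | 0_[0]10_   read 0 → write _, move +1, go to A
A | 0__[1]0_   read 1 → write _, move -1, go to E
E | 0_[_]_0_   read _ → write 0, move +1, go to D
D | 0_0[_]0_   read _ → write _, move +1, go to B
B | 0_0_[0]_   read 0 → write _, move +1, go to A
A | 0_0__[_]   read _ → write 1, move -1, go to E
E | 0_0_[_]1   read _ → write 0, move +1, go to D
D | 0_0_0[1]   read 1 → write 1, move -1, go to A
A | 0_0_[0]1   read 0 → write _, move -1, go to D
D | 0_0[_]_1   read _ → write _, move +1, go to B
B | 0_0_[_]1   read _ → write _, move -1, go to C
C | 0_0[_]_1   read _ → write _, move -1, go to C
C | 0_[0]__1
The non-blank tape span at halt is 0_0__1.

0_0__1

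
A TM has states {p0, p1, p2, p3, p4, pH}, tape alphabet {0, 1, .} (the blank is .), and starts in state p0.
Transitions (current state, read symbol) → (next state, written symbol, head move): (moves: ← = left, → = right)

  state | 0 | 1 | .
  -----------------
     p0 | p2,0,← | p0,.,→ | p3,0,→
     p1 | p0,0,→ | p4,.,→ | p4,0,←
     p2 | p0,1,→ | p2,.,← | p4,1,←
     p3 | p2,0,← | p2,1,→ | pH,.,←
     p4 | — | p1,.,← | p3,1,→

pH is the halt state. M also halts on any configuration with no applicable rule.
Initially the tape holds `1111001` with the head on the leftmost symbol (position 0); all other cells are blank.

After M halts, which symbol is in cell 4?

1

p0 | [1]111001..   read 1 → write ., move →, go to p0
p0 | .[1]11001..   read 1 → write ., move →, go to p0
p0 | ..[1]1001..   read 1 → write ., move →, go to p0
p0 | ...[1]001..   read 1 → write ., move →, go to p0
p0 | ....[0]01..   read 0 → write 0, move ←, go to p2
p2 | ...[.]001..   read . → write 1, move ←, go to p4
p4 | ..[.]1001..   read . → write 1, move →, go to p3
p3 | ..1[1]001..   read 1 → write 1, move →, go to p2
p2 | ..11[0]01..   read 0 → write 1, move →, go to p0
p0 | ..111[0]1..   read 0 → write 0, move ←, go to p2
p2 | ..11[1]01..   read 1 → write ., move ←, go to p2
p2 | ..1[1].01..   read 1 → write ., move ←, go to p2
p2 | ..[1]..01..   read 1 → write ., move ←, go to p2
p2 | .[.]...01..   read . → write 1, move ←, go to p4
p4 | [.]1...01..   read . → write 1, move →, go to p3
p3 | 1[1]...01..   read 1 → write 1, move →, go to p2
p2 | 11[.]..01..   read . → write 1, move ←, go to p4
p4 | 1[1]1..01..   read 1 → write ., move ←, go to p1
p1 | [1].1..01..   read 1 → write ., move →, go to p4
p4 | .[.]1..01..   read . → write 1, move →, go to p3
p3 | .1[1]..01..   read 1 → write 1, move →, go to p2
p2 | .11[.].01..   read . → write 1, move ←, go to p4
p4 | .1[1]1.01..   read 1 → write ., move ←, go to p1
p1 | .[1].1.01..   read 1 → write ., move →, go to p4
p4 | ..[.]1.01..   read . → write 1, move →, go to p3
p3 | ..1[1].01..   read 1 → write 1, move →, go to p2
p2 | ..11[.]01..   read . → write 1, move ←, go to p4
p4 | ..1[1]101..   read 1 → write ., move ←, go to p1
p1 | ..[1].101..   read 1 → write ., move →, go to p4
p4 | ...[.]101..   read . → write 1, move →, go to p3
p3 | ...1[1]01..   read 1 → write 1, move →, go to p2
p2 | ...11[0]1..   read 0 → write 1, move →, go to p0
p0 | ...111[1]..   read 1 → write ., move →, go to p0
p0 | ...111.[.].   read . → write 0, move →, go to p3
p3 | ...111.0[.]   read . → write ., move ←, go to pH
pH | ...111.[0].
Cell 4 holds 1 when M halts.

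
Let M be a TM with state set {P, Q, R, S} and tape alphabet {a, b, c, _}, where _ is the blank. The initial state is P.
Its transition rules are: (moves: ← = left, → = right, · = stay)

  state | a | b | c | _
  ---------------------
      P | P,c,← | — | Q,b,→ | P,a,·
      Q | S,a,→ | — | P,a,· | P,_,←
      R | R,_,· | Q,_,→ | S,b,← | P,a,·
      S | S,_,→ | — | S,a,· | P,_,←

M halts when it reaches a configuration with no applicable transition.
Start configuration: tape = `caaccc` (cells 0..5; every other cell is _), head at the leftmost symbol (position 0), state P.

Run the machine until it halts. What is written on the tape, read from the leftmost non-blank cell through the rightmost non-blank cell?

P | [c]aaccc_   read c → write b, move →, go to Q
Q | b[a]accc_   read a → write a, move →, go to S
S | ba[a]ccc_   read a → write _, move →, go to S
S | ba_[c]cc_   read c → write a, move ·, go to S
S | ba_[a]cc_   read a → write _, move →, go to S
S | ba__[c]c_   read c → write a, move ·, go to S
S | ba__[a]c_   read a → write _, move →, go to S
S | ba___[c]_   read c → write a, move ·, go to S
S | ba___[a]_   read a → write _, move →, go to S
S | ba____[_]   read _ → write _, move ←, go to P
P | ba___[_]_   read _ → write a, move ·, go to P
P | ba___[a]_   read a → write c, move ←, go to P
P | ba__[_]c_   read _ → write a, move ·, go to P
P | ba__[a]c_   read a → write c, move ←, go to P
P | ba_[_]cc_   read _ → write a, move ·, go to P
P | ba_[a]cc_   read a → write c, move ←, go to P
P | ba[_]ccc_   read _ → write a, move ·, go to P
P | ba[a]ccc_   read a → write c, move ←, go to P
P | b[a]cccc_   read a → write c, move ←, go to P
P | [b]ccccc_
The non-blank tape span at halt is bccccc.

bccccc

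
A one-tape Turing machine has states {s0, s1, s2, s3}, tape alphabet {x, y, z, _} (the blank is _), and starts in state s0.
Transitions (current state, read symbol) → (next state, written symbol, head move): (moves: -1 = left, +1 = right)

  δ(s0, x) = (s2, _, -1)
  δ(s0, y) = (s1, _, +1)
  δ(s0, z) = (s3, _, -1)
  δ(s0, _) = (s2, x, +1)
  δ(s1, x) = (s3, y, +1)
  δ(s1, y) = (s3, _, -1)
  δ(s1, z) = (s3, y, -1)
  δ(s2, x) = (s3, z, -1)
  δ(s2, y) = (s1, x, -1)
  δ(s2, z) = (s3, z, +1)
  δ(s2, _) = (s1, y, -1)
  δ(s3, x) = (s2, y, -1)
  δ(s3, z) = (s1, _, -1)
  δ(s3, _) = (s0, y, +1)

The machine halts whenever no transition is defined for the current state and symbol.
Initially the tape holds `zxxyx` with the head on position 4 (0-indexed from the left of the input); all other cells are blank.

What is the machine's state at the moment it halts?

s0 | _zxxy[x]   read x → write _, move -1, go to s2
s2 | _zxx[y]_   read y → write x, move -1, go to s1
s1 | _zx[x]x_   read x → write y, move +1, go to s3
s3 | _zxy[x]_   read x → write y, move -1, go to s2
s2 | _zx[y]y_   read y → write x, move -1, go to s1
s1 | _z[x]xy_   read x → write y, move +1, go to s3
s3 | _zy[x]y_   read x → write y, move -1, go to s2
s2 | _z[y]yy_   read y → write x, move -1, go to s1
s1 | _[z]xyy_   read z → write y, move -1, go to s3
s3 | [_]yxyy_   read _ → write y, move +1, go to s0
s0 | y[y]xyy_   read y → write _, move +1, go to s1
s1 | y_[x]yy_   read x → write y, move +1, go to s3
s3 | y_y[y]y_
No transition is defined for (s3, y); M halts in state s3.

s3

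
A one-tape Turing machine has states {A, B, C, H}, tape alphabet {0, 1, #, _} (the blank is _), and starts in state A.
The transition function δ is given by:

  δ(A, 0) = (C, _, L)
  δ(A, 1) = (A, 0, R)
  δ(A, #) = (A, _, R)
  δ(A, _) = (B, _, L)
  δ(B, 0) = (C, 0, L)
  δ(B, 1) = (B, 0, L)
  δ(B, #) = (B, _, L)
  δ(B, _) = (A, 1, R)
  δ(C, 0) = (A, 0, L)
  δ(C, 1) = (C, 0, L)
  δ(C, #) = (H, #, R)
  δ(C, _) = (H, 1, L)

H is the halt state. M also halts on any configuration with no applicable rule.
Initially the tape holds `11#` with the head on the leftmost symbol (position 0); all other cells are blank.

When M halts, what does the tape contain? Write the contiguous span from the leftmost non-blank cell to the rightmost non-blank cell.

10__000

state=A head=0 tape=_____[1]1#_   (A,1)→(A,0,R)
state=A head=1 tape=_____0[1]#_   (A,1)→(A,0,R)
state=A head=2 tape=_____00[#]_   (A,#)→(A,_,R)
state=A head=3 tape=_____00_[_]   (A,_)→(B,_,L)
state=B head=2 tape=_____00[_]_   (B,_)→(A,1,R)
state=A head=3 tape=_____001[_]   (A,_)→(B,_,L)
state=B head=2 tape=_____00[1]_   (B,1)→(B,0,L)
state=B head=1 tape=_____0[0]0_   (B,0)→(C,0,L)
state=C head=0 tape=_____[0]00_   (C,0)→(A,0,L)
state=A head=-1 tape=____[_]000_   (A,_)→(B,_,L)
state=B head=-2 tape=___[_]_000_   (B,_)→(A,1,R)
state=A head=-1 tape=___1[_]000_   (A,_)→(B,_,L)
state=B head=-2 tape=___[1]_000_   (B,1)→(B,0,L)
state=B head=-3 tape=__[_]0_000_   (B,_)→(A,1,R)
state=A head=-2 tape=__1[0]_000_   (A,0)→(C,_,L)
state=C head=-3 tape=__[1]__000_   (C,1)→(C,0,L)
state=C head=-4 tape=_[_]0__000_   (C,_)→(H,1,L)
state=H head=-5 tape=[_]10__000_
The non-blank tape span at halt is 10__000.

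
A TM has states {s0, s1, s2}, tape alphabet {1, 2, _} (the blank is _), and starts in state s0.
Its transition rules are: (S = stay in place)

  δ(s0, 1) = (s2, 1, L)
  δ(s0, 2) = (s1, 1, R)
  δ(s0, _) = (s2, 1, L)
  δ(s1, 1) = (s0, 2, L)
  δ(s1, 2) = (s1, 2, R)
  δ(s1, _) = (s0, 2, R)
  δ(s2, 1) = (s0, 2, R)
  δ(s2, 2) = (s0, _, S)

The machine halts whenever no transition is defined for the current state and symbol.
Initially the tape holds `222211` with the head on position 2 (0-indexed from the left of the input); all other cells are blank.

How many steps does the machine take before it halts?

s0 | _22[2]211__   read 2 → write 1, move R, go to s1
s1 | _221[2]11__   read 2 → write 2, move R, go to s1
s1 | _2212[1]1__   read 1 → write 2, move L, go to s0
s0 | _221[2]21__   read 2 → write 1, move R, go to s1
s1 | _2211[2]1__   read 2 → write 2, move R, go to s1
s1 | _22112[1]__   read 1 → write 2, move L, go to s0
s0 | _2211[2]2__   read 2 → write 1, move R, go to s1
s1 | _22111[2]__   read 2 → write 2, move R, go to s1
s1 | _221112[_]_   read _ → write 2, move R, go to s0
s0 | _2211122[_]   read _ → write 1, move L, go to s2
s2 | _221112[2]1   read 2 → write _, move S, go to s0
s0 | _221112[_]1   read _ → write 1, move L, go to s2
s2 | _22111[2]11   read 2 → write _, move S, go to s0
s0 | _22111[_]11   read _ → write 1, move L, go to s2
s2 | _2211[1]111   read 1 → write 2, move R, go to s0
s0 | _22112[1]11   read 1 → write 1, move L, go to s2
s2 | _2211[2]111   read 2 → write _, move S, go to s0
s0 | _2211[_]111   read _ → write 1, move L, go to s2
s2 | _221[1]1111   read 1 → write 2, move R, go to s0
s0 | _2212[1]111   read 1 → write 1, move L, go to s2
s2 | _221[2]1111   read 2 → write _, move S, go to s0
s0 | _221[_]1111   read _ → write 1, move L, go to s2
s2 | _22[1]11111   read 1 → write 2, move R, go to s0
s0 | _222[1]1111   read 1 → write 1, move L, go to s2
s2 | _22[2]11111   read 2 → write _, move S, go to s0
s0 | _22[_]11111   read _ → write 1, move L, go to s2
s2 | _2[2]111111   read 2 → write _, move S, go to s0
s0 | _2[_]111111   read _ → write 1, move L, go to s2
s2 | _[2]1111111   read 2 → write _, move S, go to s0
s0 | _[_]1111111   read _ → write 1, move L, go to s2
s2 | [_]11111111
M halts after 30 transitions.

30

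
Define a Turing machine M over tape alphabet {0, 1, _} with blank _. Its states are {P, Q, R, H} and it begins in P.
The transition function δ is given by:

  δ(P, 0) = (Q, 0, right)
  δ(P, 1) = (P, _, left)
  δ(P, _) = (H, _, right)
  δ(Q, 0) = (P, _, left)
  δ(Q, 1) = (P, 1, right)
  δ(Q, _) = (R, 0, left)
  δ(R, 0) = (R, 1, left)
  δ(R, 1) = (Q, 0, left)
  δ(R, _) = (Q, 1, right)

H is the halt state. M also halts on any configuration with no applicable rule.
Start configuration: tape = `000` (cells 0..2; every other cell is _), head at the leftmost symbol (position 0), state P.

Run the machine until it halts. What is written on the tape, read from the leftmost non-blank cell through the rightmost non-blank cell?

010

state=P head=0 tape=__[0]00_   (P,0)→(Q,0,right)
state=Q head=1 tape=__0[0]0_   (Q,0)→(P,_,left)
state=P head=0 tape=__[0]_0_   (P,0)→(Q,0,right)
state=Q head=1 tape=__0[_]0_   (Q,_)→(R,0,left)
state=R head=0 tape=__[0]00_   (R,0)→(R,1,left)
state=R head=-1 tape=_[_]100_   (R,_)→(Q,1,right)
state=Q head=0 tape=_1[1]00_   (Q,1)→(P,1,right)
state=P head=1 tape=_11[0]0_   (P,0)→(Q,0,right)
state=Q head=2 tape=_110[0]_   (Q,0)→(P,_,left)
state=P head=1 tape=_11[0]__   (P,0)→(Q,0,right)
state=Q head=2 tape=_110[_]_   (Q,_)→(R,0,left)
state=R head=1 tape=_11[0]0_   (R,0)→(R,1,left)
state=R head=0 tape=_1[1]10_   (R,1)→(Q,0,left)
state=Q head=-1 tape=_[1]010_   (Q,1)→(P,1,right)
state=P head=0 tape=_1[0]10_   (P,0)→(Q,0,right)
state=Q head=1 tape=_10[1]0_   (Q,1)→(P,1,right)
state=P head=2 tape=_101[0]_   (P,0)→(Q,0,right)
state=Q head=3 tape=_1010[_]   (Q,_)→(R,0,left)
state=R head=2 tape=_101[0]0   (R,0)→(R,1,left)
state=R head=1 tape=_10[1]10   (R,1)→(Q,0,left)
state=Q head=0 tape=_1[0]010   (Q,0)→(P,_,left)
state=P head=-1 tape=_[1]_010   (P,1)→(P,_,left)
state=P head=-2 tape=[_]__010   (P,_)→(H,_,right)
state=H head=-1 tape=_[_]_010
The non-blank tape span at halt is 010.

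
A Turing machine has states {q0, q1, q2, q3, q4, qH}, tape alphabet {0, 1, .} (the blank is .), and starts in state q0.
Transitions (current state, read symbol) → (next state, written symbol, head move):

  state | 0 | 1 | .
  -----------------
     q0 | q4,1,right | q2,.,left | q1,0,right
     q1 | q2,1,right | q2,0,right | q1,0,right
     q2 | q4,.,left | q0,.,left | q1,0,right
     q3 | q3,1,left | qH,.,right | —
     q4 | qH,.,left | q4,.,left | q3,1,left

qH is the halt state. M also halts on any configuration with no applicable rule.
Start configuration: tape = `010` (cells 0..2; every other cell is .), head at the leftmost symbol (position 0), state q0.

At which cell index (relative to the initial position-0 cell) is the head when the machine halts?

-2

state=q0 head=0 tape=..[0]10   (q0,0)→(q4,1,right)
state=q4 head=1 tape=..1[1]0   (q4,1)→(q4,.,left)
state=q4 head=0 tape=..[1].0   (q4,1)→(q4,.,left)
state=q4 head=-1 tape=.[.]..0   (q4,.)→(q3,1,left)
state=q3 head=-2 tape=[.]1..0
At halt the head is at cell -2.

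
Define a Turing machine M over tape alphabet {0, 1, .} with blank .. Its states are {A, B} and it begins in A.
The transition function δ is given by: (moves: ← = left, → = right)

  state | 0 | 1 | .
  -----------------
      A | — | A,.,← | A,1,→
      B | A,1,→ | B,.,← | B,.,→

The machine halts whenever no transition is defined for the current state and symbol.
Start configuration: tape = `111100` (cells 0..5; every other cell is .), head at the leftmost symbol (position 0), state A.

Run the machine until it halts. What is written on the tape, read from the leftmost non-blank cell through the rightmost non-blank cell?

state=A head=0 tape=....[1]11100   (A,1)→(A,.,←)
state=A head=-1 tape=...[.].11100   (A,.)→(A,1,→)
state=A head=0 tape=...1[.]11100   (A,.)→(A,1,→)
state=A head=1 tape=...11[1]1100   (A,1)→(A,.,←)
state=A head=0 tape=...1[1].1100   (A,1)→(A,.,←)
state=A head=-1 tape=...[1]..1100   (A,1)→(A,.,←)
state=A head=-2 tape=..[.]...1100   (A,.)→(A,1,→)
state=A head=-1 tape=..1[.]..1100   (A,.)→(A,1,→)
state=A head=0 tape=..11[.].1100   (A,.)→(A,1,→)
state=A head=1 tape=..111[.]1100   (A,.)→(A,1,→)
state=A head=2 tape=..1111[1]100   (A,1)→(A,.,←)
state=A head=1 tape=..111[1].100   (A,1)→(A,.,←)
state=A head=0 tape=..11[1]..100   (A,1)→(A,.,←)
state=A head=-1 tape=..1[1]...100   (A,1)→(A,.,←)
state=A head=-2 tape=..[1]....100   (A,1)→(A,.,←)
state=A head=-3 tape=.[.].....100   (A,.)→(A,1,→)
state=A head=-2 tape=.1[.]....100   (A,.)→(A,1,→)
state=A head=-1 tape=.11[.]...100   (A,.)→(A,1,→)
state=A head=0 tape=.111[.]..100   (A,.)→(A,1,→)
state=A head=1 tape=.1111[.].100   (A,.)→(A,1,→)
state=A head=2 tape=.11111[.]100   (A,.)→(A,1,→)
state=A head=3 tape=.111111[1]00   (A,1)→(A,.,←)
state=A head=2 tape=.11111[1].00   (A,1)→(A,.,←)
state=A head=1 tape=.1111[1]..00   (A,1)→(A,.,←)
state=A head=0 tape=.111[1]...00   (A,1)→(A,.,←)
state=A head=-1 tape=.11[1]....00   (A,1)→(A,.,←)
state=A head=-2 tape=.1[1].....00   (A,1)→(A,.,←)
state=A head=-3 tape=.[1]......00   (A,1)→(A,.,←)
state=A head=-4 tape=[.].......00   (A,.)→(A,1,→)
state=A head=-3 tape=1[.]......00   (A,.)→(A,1,→)
state=A head=-2 tape=11[.].....00   (A,.)→(A,1,→)
state=A head=-1 tape=111[.]....00   (A,.)→(A,1,→)
state=A head=0 tape=1111[.]...00   (A,.)→(A,1,→)
state=A head=1 tape=11111[.]..00   (A,.)→(A,1,→)
state=A head=2 tape=111111[.].00   (A,.)→(A,1,→)
state=A head=3 tape=1111111[.]00   (A,.)→(A,1,→)
state=A head=4 tape=11111111[0]0
The non-blank tape span at halt is 1111111100.

1111111100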